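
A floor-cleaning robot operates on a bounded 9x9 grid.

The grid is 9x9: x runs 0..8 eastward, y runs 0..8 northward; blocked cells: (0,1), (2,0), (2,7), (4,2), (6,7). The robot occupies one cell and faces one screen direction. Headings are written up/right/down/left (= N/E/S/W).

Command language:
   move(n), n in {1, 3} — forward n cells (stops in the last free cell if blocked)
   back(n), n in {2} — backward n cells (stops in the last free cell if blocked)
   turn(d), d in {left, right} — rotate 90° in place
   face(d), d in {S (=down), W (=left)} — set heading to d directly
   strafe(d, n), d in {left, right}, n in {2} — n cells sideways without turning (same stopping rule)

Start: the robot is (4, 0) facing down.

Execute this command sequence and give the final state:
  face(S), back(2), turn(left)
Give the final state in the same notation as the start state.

(4, 1) facing right

start: (4, 0) facing down
1. face(S) → (4, 0) facing down
2. back(2) → (4, 1) facing down
3. turn(left) → (4, 1) facing right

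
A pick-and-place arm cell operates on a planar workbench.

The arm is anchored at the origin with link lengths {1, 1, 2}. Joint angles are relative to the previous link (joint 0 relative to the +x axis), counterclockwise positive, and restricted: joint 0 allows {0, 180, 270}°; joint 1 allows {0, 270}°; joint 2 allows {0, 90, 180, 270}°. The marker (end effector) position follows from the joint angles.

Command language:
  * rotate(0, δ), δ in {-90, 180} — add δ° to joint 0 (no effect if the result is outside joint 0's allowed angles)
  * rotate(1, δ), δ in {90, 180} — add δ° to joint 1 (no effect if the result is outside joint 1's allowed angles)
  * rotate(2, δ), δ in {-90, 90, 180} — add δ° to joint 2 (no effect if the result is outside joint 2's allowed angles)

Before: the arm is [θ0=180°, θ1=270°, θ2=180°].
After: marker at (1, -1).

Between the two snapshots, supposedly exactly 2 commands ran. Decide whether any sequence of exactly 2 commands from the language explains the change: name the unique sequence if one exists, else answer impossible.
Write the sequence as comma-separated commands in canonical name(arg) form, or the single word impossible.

rotate(0, 180), rotate(0, -90)

key: running rotate(0, -90) before rotate(0, 180) would end elsewhere — order is forced
t0: [θ0=180°, θ1=270°, θ2=180°]
step 1 (rotate(0, 180)): [θ0=0°, θ1=270°, θ2=180°]
step 2 (rotate(0, -90)): [θ0=270°, θ1=270°, θ2=180°]
no other 2-command option fits: unique.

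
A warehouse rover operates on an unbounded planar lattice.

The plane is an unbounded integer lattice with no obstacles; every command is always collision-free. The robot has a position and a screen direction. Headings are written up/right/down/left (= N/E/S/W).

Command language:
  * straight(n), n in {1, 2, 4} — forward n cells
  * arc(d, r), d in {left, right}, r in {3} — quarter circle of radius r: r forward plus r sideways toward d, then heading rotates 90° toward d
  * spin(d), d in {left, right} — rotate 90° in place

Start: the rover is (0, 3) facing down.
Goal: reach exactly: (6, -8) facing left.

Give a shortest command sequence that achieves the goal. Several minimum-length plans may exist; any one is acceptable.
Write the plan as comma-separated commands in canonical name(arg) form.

arc(left, 3), arc(right, 3), straight(4), straight(1), spin(right)

start: (0, 3) facing down
step 1 (arc(left, 3)): (3, 0) facing right
step 2 (arc(right, 3)): (6, -3) facing down
step 3 (straight(4)): (6, -7) facing down
step 4 (straight(1)): (6, -8) facing down
step 5 (spin(right)): (6, -8) facing left
no 4-step plan works, so 5 is optimal.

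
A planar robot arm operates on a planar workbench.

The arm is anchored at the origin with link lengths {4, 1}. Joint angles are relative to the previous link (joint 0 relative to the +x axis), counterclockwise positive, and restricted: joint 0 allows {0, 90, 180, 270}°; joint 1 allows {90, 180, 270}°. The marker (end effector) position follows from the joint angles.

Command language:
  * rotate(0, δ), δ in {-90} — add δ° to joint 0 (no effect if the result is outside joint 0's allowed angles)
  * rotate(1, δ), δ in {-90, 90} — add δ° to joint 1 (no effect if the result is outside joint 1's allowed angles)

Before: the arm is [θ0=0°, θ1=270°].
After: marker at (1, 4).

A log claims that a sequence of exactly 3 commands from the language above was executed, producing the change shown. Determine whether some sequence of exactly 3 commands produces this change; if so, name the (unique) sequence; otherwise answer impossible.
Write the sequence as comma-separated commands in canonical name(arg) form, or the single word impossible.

begin: [θ0=0°, θ1=270°]
1. rotate(0, -90) → [θ0=270°, θ1=270°]
2. rotate(0, -90) → [θ0=180°, θ1=270°]
3. rotate(0, -90) → [θ0=90°, θ1=270°]
uniquely the one of 27 3-step routes that fits.

rotate(0, -90), rotate(0, -90), rotate(0, -90)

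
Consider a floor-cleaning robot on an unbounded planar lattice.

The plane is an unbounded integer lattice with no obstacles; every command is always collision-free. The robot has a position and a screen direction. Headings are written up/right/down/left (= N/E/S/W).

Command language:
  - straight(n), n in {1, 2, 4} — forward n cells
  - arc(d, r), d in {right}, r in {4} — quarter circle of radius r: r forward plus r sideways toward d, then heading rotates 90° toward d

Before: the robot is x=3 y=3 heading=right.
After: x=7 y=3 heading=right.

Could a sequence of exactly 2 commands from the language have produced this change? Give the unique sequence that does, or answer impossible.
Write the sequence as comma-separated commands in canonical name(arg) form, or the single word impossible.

straight(2), straight(2)

key: still facing E at the end — nothing in the sequence rotates
t0: x=3 y=3 heading=right
1. straight(2) → x=5 y=3 heading=right
2. straight(2) → x=7 y=3 heading=right
all 16 alternatives checked — unique.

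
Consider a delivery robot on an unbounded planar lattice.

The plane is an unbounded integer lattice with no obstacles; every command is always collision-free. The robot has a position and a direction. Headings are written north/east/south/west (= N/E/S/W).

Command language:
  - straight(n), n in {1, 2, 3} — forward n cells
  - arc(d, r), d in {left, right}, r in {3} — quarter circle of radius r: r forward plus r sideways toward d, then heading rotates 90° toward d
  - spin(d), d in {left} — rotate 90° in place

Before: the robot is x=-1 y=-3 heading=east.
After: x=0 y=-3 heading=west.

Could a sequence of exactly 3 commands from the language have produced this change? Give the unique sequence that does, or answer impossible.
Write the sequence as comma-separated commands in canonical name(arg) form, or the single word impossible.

key: order matters: swapping straight(1) and spin(left) lands elsewhere
begin: x=-1 y=-3 heading=east
1. straight(1) → x=0 y=-3 heading=east
2. spin(left) → x=0 y=-3 heading=north
3. spin(left) → x=0 y=-3 heading=west
all 216 alternatives checked — unique.

straight(1), spin(left), spin(left)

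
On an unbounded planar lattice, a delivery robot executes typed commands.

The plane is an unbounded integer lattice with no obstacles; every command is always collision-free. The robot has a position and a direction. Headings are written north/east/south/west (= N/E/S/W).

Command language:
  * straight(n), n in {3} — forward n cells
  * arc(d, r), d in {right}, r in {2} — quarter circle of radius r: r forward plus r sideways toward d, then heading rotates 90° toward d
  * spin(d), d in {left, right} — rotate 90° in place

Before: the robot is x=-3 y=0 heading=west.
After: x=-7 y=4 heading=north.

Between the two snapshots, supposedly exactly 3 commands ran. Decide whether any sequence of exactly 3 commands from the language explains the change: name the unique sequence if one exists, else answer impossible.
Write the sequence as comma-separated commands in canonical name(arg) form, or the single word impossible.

key: cell and facing (now N) both changed — the 3 commands mix motion and turning
begin: x=-3 y=0 heading=west
t=1 arc(right, 2) ⇒ x=-5 y=2 heading=north
t=2 spin(left) ⇒ x=-5 y=2 heading=west
t=3 arc(right, 2) ⇒ x=-7 y=4 heading=north
uniquely the one of 64 3-step routes that fits.

arc(right, 2), spin(left), arc(right, 2)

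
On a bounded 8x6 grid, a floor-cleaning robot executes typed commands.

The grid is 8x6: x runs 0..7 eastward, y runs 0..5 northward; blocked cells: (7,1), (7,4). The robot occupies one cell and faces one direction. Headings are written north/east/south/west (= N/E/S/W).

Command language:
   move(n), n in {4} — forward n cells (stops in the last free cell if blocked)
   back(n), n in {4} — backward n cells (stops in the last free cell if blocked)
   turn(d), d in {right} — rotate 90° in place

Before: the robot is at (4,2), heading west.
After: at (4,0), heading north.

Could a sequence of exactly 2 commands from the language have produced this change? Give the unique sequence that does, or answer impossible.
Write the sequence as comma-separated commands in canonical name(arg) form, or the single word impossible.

key: running back(4) before turn(right) would end elsewhere — order is forced
t0: at (4,2), heading west
t=1 turn(right) ⇒ at (4,2), heading north
t=2 back(4) ⇒ at (4,0), heading north
all 9 alternatives checked — unique.

turn(right), back(4)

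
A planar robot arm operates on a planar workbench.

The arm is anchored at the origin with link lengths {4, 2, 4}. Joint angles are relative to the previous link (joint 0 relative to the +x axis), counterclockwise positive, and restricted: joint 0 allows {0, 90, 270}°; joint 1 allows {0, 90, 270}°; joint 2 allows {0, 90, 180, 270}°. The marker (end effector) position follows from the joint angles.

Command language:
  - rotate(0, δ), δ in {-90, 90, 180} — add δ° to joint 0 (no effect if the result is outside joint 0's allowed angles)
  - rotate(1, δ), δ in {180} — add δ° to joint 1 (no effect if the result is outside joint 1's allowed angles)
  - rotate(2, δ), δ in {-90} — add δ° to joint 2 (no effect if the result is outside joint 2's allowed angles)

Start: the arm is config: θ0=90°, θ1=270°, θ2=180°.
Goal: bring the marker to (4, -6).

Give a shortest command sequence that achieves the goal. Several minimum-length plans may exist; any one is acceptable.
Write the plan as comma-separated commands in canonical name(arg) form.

from: config: θ0=90°, θ1=270°, θ2=180°
step 1 (rotate(2, -90)): config: θ0=90°, θ1=270°, θ2=90°
step 2 (rotate(2, -90)): config: θ0=90°, θ1=270°, θ2=0°
step 3 (rotate(0, -90)): config: θ0=0°, θ1=270°, θ2=0°
shorter routes all fall short; 3 is best.

rotate(2, -90), rotate(2, -90), rotate(0, -90)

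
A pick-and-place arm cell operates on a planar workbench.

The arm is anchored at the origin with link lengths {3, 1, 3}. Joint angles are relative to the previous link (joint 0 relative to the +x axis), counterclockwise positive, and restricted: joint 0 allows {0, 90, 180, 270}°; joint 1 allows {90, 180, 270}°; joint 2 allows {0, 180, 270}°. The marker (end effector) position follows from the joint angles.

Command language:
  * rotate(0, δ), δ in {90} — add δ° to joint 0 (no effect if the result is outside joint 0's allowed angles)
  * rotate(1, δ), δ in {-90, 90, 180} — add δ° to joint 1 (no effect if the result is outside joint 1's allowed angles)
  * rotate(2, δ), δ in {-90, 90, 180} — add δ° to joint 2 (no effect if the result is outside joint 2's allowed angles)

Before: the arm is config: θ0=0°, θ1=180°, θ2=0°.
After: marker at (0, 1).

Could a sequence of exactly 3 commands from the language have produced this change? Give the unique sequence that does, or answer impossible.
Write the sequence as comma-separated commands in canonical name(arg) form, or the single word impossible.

start: config: θ0=0°, θ1=180°, θ2=0°
1. rotate(0, 90) → config: θ0=90°, θ1=180°, θ2=0°
2. rotate(0, 90) → config: θ0=180°, θ1=180°, θ2=0°
3. rotate(0, 90) → config: θ0=270°, θ1=180°, θ2=0°
all 343 alternatives checked — unique.

rotate(0, 90), rotate(0, 90), rotate(0, 90)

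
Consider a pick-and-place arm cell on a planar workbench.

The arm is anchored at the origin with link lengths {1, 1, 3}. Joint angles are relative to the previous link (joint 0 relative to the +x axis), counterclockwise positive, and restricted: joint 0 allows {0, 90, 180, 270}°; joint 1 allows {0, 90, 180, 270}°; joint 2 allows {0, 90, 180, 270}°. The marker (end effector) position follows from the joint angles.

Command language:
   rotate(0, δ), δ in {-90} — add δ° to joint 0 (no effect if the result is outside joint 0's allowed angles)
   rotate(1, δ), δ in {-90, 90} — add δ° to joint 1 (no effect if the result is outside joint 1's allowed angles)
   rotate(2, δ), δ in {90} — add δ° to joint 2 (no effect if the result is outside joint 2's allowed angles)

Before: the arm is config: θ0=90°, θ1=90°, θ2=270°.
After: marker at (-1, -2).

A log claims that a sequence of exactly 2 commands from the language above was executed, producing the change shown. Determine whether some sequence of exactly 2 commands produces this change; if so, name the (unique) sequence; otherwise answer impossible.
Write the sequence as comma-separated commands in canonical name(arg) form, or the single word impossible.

rotate(2, 90), rotate(2, 90)

t0: config: θ0=90°, θ1=90°, θ2=270°
step 1 (rotate(2, 90)): config: θ0=90°, θ1=90°, θ2=0°
step 2 (rotate(2, 90)): config: θ0=90°, θ1=90°, θ2=90°
all 16 alternatives checked — unique.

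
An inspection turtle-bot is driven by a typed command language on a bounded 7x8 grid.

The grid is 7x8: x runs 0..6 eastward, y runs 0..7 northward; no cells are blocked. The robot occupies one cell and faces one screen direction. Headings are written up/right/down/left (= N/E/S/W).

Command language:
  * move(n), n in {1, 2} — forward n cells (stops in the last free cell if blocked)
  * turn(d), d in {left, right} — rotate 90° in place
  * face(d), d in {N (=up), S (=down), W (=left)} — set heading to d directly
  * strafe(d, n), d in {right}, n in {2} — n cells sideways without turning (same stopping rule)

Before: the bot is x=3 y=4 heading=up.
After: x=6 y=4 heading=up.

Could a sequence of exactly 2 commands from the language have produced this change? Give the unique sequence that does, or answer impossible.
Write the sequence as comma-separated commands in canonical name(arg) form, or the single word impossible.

strafe(right, 2), strafe(right, 2)

key: the second strafe(right, 2) runs into the grid edge before its full distance
begin: x=3 y=4 heading=up
t=1 strafe(right, 2) ⇒ x=5 y=4 heading=up
t=2 strafe(right, 2) ⇒ x=6 y=4 heading=up
all 64 alternatives checked — unique.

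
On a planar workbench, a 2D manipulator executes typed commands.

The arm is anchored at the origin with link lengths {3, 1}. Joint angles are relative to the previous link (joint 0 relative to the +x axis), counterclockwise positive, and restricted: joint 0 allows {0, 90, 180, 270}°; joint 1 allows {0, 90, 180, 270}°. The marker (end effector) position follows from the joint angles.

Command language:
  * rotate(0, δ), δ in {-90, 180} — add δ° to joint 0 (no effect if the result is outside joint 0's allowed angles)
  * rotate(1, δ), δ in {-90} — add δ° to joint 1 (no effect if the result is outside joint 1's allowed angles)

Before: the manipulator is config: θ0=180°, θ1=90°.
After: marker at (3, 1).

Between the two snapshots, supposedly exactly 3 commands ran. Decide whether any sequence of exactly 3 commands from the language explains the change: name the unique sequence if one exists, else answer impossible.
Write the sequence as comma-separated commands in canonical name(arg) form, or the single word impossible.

rotate(0, 180), rotate(0, 180), rotate(0, 180)

begin: config: θ0=180°, θ1=90°
[1] after rotate(0, 180): config: θ0=0°, θ1=90°
[2] after rotate(0, 180): config: θ0=180°, θ1=90°
[3] after rotate(0, 180): config: θ0=0°, θ1=90°
no other 3-command option fits: unique.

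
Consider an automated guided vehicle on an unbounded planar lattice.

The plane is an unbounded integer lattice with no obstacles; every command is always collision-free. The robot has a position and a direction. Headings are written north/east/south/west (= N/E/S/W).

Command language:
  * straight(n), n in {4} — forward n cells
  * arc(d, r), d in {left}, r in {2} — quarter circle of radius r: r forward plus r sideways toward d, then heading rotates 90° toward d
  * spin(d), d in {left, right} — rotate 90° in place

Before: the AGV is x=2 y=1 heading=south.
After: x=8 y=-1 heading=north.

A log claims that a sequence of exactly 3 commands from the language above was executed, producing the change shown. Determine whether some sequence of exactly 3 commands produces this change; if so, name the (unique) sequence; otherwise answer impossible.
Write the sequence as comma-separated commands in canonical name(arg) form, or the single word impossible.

key: running spin(left) before arc(left, 2) would end elsewhere — order is forced
from: x=2 y=1 heading=south
[1] after arc(left, 2): x=4 y=-1 heading=east
[2] after straight(4): x=8 y=-1 heading=east
[3] after spin(left): x=8 y=-1 heading=north
all 64 alternatives checked — unique.

arc(left, 2), straight(4), spin(left)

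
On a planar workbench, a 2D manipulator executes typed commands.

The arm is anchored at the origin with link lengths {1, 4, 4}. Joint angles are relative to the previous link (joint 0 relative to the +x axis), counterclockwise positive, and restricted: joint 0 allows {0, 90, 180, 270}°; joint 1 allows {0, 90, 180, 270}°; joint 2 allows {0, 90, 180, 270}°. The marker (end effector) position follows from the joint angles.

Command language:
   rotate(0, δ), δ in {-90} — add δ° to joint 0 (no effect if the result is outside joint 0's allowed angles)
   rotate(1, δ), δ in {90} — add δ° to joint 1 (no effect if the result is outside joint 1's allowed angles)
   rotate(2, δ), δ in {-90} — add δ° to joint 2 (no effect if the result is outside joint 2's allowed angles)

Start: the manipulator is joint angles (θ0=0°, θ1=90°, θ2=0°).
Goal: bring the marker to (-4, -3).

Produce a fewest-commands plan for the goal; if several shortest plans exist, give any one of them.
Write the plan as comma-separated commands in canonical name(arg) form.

rotate(2, -90), rotate(1, 90), rotate(0, -90), rotate(0, -90), rotate(0, -90)

start: joint angles (θ0=0°, θ1=90°, θ2=0°)
step 1 (rotate(2, -90)): joint angles (θ0=0°, θ1=90°, θ2=270°)
step 2 (rotate(1, 90)): joint angles (θ0=0°, θ1=180°, θ2=270°)
step 3 (rotate(0, -90)): joint angles (θ0=270°, θ1=180°, θ2=270°)
step 4 (rotate(0, -90)): joint angles (θ0=180°, θ1=180°, θ2=270°)
step 5 (rotate(0, -90)): joint angles (θ0=90°, θ1=180°, θ2=270°)
nothing shorter than 5 reaches the goal.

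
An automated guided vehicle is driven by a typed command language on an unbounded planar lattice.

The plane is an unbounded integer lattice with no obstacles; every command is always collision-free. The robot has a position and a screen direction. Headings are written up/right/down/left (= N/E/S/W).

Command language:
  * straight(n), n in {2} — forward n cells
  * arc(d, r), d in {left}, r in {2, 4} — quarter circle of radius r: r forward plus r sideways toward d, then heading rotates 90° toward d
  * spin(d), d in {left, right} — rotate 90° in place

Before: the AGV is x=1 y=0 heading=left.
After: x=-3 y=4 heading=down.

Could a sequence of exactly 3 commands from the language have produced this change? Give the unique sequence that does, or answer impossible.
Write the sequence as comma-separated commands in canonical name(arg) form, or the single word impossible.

spin(right), arc(left, 4), spin(left)

key: order matters: swapping spin(right) and spin(left) lands elsewhere
begin: x=1 y=0 heading=left
1. spin(right) → x=1 y=0 heading=up
2. arc(left, 4) → x=-3 y=4 heading=left
3. spin(left) → x=-3 y=4 heading=down
uniquely the one of 125 3-step routes that fits.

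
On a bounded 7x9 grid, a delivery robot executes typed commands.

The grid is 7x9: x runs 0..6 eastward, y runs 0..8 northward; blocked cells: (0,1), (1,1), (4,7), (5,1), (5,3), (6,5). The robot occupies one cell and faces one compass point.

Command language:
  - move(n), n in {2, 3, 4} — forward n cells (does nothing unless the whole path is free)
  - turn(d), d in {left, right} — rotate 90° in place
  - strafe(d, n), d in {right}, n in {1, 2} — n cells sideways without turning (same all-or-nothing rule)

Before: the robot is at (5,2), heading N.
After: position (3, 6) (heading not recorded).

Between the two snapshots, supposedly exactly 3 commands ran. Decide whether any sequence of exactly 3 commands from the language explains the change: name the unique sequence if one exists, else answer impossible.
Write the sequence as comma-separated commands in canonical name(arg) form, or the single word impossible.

impossible

no 3-step route produces this change.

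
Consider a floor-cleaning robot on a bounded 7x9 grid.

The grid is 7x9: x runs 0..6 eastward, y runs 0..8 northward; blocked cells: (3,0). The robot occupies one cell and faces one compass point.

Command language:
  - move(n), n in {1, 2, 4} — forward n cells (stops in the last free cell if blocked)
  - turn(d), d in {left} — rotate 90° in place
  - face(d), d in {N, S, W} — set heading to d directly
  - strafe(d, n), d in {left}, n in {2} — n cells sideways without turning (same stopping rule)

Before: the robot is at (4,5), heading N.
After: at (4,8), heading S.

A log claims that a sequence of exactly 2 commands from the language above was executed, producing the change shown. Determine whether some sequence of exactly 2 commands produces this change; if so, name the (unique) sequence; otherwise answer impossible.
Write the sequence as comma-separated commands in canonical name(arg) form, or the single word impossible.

key: cell and facing (now S) both changed — the 2 commands mix motion and turning
initial: at (4,5), heading N
1. move(4) → at (4,8), heading N
2. face(S) → at (4,8), heading S
all 64 alternatives checked — unique.

move(4), face(S)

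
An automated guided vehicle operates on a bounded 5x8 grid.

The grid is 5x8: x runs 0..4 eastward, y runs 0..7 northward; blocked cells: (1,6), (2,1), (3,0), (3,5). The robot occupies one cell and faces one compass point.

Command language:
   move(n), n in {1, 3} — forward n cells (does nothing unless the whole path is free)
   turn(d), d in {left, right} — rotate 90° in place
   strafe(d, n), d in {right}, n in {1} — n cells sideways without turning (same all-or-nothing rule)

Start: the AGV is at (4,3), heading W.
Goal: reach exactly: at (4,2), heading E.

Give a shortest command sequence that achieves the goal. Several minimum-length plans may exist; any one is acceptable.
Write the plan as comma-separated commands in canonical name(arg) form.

turn(left), turn(left), strafe(right, 1)

t0: at (4,3), heading W
t=1 turn(left) ⇒ at (4,3), heading S
t=2 turn(left) ⇒ at (4,3), heading E
t=3 strafe(right, 1) ⇒ at (4,2), heading E
nothing shorter than 3 reaches the goal.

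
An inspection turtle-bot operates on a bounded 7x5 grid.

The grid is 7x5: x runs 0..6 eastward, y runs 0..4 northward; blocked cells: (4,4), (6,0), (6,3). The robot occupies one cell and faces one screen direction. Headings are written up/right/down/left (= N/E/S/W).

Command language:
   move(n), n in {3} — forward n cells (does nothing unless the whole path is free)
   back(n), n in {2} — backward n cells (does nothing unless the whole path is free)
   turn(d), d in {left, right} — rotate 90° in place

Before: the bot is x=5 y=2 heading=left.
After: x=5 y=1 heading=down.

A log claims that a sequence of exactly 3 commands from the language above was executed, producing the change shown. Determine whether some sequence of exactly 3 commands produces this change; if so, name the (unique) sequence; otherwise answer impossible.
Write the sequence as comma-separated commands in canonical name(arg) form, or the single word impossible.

turn(left), back(2), move(3)

key: running move(3) before turn(left) would end elsewhere — order is forced
initial: x=5 y=2 heading=left
t=1 turn(left) ⇒ x=5 y=2 heading=down
t=2 back(2) ⇒ x=5 y=4 heading=down
t=3 move(3) ⇒ x=5 y=1 heading=down
no rival 3-sequence matches.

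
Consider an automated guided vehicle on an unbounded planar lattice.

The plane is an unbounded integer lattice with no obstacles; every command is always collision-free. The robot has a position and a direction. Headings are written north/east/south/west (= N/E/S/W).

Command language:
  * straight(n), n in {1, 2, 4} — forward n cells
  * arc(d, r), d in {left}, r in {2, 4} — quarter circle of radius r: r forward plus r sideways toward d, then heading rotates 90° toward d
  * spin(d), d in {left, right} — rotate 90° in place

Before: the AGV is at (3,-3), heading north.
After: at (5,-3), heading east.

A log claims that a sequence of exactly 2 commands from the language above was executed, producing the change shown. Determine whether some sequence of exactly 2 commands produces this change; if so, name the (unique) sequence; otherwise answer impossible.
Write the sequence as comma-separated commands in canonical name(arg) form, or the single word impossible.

spin(right), straight(2)

key: cell and facing (now E) both changed — the 2 commands mix motion and turning
begin: at (3,-3), heading north
step 1 (spin(right)): at (3,-3), heading east
step 2 (straight(2)): at (5,-3), heading east
no rival 2-sequence matches.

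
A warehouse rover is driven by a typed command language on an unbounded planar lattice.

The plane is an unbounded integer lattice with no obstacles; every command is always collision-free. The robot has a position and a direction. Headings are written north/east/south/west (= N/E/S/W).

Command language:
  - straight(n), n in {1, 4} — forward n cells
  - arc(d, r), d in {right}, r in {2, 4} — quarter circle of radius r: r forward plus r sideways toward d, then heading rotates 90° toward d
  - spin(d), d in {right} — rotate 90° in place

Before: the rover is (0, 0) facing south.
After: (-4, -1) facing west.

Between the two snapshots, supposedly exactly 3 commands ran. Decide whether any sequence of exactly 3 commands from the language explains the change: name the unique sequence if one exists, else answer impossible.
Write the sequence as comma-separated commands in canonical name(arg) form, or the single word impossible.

key: cell and facing (now W) both changed — the 3 commands mix motion and turning
begin: (0, 0) facing south
1. straight(1) → (0, -1) facing south
2. spin(right) → (0, -1) facing west
3. straight(4) → (-4, -1) facing west
no rival 3-sequence matches.

straight(1), spin(right), straight(4)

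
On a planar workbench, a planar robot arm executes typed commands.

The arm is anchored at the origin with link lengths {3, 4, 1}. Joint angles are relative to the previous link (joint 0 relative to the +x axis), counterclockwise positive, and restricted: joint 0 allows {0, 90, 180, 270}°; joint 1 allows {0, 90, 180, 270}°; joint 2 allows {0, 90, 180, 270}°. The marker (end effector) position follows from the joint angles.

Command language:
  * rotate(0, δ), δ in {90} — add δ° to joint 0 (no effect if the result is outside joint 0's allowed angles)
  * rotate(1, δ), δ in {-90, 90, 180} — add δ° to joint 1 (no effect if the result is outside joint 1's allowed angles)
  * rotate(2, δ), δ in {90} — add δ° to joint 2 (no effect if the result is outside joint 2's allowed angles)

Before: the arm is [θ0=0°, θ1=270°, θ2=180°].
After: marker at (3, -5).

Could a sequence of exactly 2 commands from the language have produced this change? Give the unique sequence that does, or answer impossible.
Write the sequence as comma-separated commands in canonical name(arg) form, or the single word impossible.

rotate(2, 90), rotate(2, 90)

initial: [θ0=0°, θ1=270°, θ2=180°]
[1] after rotate(2, 90): [θ0=0°, θ1=270°, θ2=270°]
[2] after rotate(2, 90): [θ0=0°, θ1=270°, θ2=0°]
all 25 alternatives checked — unique.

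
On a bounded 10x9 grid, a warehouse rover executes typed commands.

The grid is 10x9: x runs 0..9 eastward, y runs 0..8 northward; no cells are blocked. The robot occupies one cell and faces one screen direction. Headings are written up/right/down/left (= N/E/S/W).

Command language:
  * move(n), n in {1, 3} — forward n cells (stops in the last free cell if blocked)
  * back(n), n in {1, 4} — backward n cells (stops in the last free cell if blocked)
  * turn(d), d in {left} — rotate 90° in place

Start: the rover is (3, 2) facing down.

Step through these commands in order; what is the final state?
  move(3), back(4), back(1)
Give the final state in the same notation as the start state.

(3, 5) facing down

begin: (3, 2) facing down
t=1 move(3) ⇒ (3, 0) facing down
t=2 back(4) ⇒ (3, 4) facing down
t=3 back(1) ⇒ (3, 5) facing down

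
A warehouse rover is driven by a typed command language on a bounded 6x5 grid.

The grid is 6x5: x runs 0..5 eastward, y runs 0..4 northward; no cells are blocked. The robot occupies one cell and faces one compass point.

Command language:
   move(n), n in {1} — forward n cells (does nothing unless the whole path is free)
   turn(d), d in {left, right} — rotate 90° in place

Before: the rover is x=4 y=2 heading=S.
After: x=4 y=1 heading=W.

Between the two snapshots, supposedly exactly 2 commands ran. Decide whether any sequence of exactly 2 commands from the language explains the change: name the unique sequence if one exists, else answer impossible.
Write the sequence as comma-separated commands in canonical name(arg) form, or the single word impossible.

key: order matters: swapping move(1) and turn(right) lands elsewhere
initial: x=4 y=2 heading=S
[1] after move(1): x=4 y=1 heading=S
[2] after turn(right): x=4 y=1 heading=W
uniquely the one of 9 2-step routes that fits.

move(1), turn(right)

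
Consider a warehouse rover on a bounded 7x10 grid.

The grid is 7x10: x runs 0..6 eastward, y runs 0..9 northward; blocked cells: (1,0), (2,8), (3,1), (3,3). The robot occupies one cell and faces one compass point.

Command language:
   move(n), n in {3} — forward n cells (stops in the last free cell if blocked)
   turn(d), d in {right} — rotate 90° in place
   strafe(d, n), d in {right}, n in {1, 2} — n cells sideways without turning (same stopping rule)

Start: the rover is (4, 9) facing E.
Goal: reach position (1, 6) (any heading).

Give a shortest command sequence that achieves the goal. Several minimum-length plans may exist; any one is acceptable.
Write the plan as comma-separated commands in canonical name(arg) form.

turn(right), move(3), turn(right), move(3)

begin: (4, 9) facing E
1. turn(right) → (4, 9) facing S
2. move(3) → (4, 6) facing S
3. turn(right) → (4, 6) facing W
4. move(3) → (1, 6) facing W
shorter routes all fall short; 4 is best.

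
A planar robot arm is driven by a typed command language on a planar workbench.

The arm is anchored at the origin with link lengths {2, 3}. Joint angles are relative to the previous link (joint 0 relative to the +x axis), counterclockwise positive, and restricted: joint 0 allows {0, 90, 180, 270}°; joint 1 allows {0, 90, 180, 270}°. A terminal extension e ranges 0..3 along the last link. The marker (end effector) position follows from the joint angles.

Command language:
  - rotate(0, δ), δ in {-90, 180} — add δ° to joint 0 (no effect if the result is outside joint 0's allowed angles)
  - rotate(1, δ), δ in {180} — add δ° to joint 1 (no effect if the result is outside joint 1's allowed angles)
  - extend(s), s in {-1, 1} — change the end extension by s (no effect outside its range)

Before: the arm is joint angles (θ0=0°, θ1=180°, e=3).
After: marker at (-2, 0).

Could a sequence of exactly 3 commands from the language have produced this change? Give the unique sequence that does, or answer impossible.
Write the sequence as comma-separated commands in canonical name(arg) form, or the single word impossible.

key: running extend(-1) before extend(1) would end elsewhere — order is forced
initial: joint angles (θ0=0°, θ1=180°, e=3)
t=1 extend(1) ⇒ joint angles (θ0=0°, θ1=180°, e=3)
t=2 extend(-1) ⇒ joint angles (θ0=0°, θ1=180°, e=2)
t=3 extend(-1) ⇒ joint angles (θ0=0°, θ1=180°, e=1)
uniquely the one of 125 3-step routes that fits.

extend(1), extend(-1), extend(-1)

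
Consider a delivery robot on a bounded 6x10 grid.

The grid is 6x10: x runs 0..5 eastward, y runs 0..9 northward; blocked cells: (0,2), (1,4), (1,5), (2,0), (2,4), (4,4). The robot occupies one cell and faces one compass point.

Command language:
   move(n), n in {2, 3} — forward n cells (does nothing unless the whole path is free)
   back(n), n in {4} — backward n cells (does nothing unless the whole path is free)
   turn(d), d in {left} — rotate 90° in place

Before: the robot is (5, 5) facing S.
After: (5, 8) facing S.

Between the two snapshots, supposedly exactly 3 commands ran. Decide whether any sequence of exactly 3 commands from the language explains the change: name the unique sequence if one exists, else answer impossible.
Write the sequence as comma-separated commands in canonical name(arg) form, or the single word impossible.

impossible

checked all 3-command options: none fits.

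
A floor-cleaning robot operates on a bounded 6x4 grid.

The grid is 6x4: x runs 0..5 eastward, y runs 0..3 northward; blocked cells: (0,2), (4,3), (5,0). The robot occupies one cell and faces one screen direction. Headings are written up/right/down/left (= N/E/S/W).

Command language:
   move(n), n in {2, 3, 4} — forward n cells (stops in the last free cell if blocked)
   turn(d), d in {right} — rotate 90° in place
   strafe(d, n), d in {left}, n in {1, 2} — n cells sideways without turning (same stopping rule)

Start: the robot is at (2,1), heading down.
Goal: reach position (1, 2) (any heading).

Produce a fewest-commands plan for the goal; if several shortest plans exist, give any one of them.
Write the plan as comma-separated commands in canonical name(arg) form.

initial: at (2,1), heading down
t=1 move(2) ⇒ at (2,0), heading down
t=2 turn(right) ⇒ at (2,0), heading left
t=3 turn(right) ⇒ at (2,0), heading up
t=4 strafe(left, 1) ⇒ at (1,0), heading up
t=5 move(2) ⇒ at (1,2), heading up
minimal: 5 command(s), checked below 5.

move(2), turn(right), turn(right), strafe(left, 1), move(2)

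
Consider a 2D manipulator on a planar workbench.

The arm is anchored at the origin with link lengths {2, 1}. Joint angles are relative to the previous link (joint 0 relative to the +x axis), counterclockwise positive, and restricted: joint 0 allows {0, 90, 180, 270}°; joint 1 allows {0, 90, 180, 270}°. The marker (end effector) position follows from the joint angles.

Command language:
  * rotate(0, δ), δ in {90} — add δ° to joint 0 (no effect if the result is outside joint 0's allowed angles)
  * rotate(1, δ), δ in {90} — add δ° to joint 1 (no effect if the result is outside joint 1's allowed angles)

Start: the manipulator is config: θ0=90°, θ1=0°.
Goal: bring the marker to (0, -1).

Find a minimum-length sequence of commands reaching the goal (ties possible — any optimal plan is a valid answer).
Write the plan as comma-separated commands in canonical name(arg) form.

rotate(1, 90), rotate(1, 90), rotate(0, 90), rotate(0, 90)

from: config: θ0=90°, θ1=0°
step 1 (rotate(1, 90)): config: θ0=90°, θ1=90°
step 2 (rotate(1, 90)): config: θ0=90°, θ1=180°
step 3 (rotate(0, 90)): config: θ0=180°, θ1=180°
step 4 (rotate(0, 90)): config: θ0=270°, θ1=180°
shorter routes all fall short; 4 is best.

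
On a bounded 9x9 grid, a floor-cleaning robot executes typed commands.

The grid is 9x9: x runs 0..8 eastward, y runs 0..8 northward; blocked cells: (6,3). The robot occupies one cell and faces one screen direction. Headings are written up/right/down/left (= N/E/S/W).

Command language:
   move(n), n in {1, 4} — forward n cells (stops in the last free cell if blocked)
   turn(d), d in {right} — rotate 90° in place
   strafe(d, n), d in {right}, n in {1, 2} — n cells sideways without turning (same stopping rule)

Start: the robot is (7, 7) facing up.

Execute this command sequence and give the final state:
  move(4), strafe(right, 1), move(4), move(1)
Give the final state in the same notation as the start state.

t0: (7, 7) facing up
step 1 (move(4)): (7, 8) facing up
step 2 (strafe(right, 1)): (8, 8) facing up
step 3 (move(4)): (8, 8) facing up
step 4 (move(1)): (8, 8) facing up

(8, 8) facing up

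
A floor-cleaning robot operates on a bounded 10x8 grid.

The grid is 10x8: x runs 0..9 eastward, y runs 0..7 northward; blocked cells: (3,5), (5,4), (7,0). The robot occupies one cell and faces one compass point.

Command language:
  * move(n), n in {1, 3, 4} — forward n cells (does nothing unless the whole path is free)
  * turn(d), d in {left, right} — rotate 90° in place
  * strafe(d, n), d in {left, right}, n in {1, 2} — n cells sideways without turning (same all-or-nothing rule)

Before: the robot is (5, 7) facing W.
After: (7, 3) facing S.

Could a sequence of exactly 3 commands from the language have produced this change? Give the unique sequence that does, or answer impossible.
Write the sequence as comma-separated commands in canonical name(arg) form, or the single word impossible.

key: running move(4) before turn(left) would end elsewhere — order is forced
start: (5, 7) facing W
[1] after turn(left): (5, 7) facing S
[2] after strafe(left, 2): (7, 7) facing S
[3] after move(4): (7, 3) facing S
no other 3-command option fits: unique.

turn(left), strafe(left, 2), move(4)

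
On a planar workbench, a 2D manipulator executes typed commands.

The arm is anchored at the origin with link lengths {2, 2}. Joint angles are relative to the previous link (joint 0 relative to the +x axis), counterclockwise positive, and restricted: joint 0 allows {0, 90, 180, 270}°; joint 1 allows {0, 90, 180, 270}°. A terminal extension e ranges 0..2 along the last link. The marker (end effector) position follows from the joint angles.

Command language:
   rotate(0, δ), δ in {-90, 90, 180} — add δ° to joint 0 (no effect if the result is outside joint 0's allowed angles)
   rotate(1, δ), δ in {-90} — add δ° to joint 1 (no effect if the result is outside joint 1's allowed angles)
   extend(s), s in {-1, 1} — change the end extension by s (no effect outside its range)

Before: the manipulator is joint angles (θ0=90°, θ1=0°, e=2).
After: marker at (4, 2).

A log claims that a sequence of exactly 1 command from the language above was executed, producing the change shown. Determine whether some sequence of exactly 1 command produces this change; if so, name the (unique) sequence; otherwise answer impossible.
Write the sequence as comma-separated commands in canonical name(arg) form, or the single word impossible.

rotate(1, -90)

t0: joint angles (θ0=90°, θ1=0°, e=2)
1. rotate(1, -90) → joint angles (θ0=90°, θ1=270°, e=2)
no other 1-command option fits: unique.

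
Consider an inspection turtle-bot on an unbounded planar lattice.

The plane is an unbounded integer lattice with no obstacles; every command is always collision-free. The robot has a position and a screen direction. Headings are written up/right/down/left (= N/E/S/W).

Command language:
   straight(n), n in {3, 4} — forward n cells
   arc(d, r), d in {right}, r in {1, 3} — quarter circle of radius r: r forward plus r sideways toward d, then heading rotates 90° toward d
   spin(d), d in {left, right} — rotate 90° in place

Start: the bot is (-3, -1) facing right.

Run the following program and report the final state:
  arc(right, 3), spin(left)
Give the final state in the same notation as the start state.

t0: (-3, -1) facing right
step 1 (arc(right, 3)): (0, -4) facing down
step 2 (spin(left)): (0, -4) facing right

(0, -4) facing right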